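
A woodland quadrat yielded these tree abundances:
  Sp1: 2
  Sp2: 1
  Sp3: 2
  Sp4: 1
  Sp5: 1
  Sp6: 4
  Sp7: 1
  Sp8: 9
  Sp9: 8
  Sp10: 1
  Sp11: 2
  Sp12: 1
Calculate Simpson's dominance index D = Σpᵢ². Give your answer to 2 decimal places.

0.16

Total N = 2+1+2+1+1+4+1+9+8+1+2+1 = 33, so the proportions are 0.0606, 0.0303, 0.0606, 0.0303, 0.0303, 0.1212, 0.0303, 0.2727, 0.2424, 0.0303, 0.0606, 0.0303 (working shown to 4 dp, full precision carried).
D = 0.0606² + 0.0303² + 0.0606² + 0.0303² + 0.0303² + 0.1212² + 0.0303² + 0.2727² + 0.2424² + 0.0303² + 0.0606² + 0.0303² = 0.0037 + 0.0009 + 0.0037 + 0.0009 + 0.0009 + 0.0147 + 0.0009 + 0.0744 + 0.0588 + 0.0009 + 0.0037 + 0.0009 = 0.1644.
To 2 decimal places, D = 0.16.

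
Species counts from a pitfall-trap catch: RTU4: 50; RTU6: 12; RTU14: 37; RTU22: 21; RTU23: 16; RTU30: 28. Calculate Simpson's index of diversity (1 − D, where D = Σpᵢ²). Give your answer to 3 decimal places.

Total N = 50+12+37+21+16+28 = 164, so the proportions are 0.30488, 0.07317, 0.22561, 0.12805, 0.09756, 0.17073 (working shown to 5 dp, full precision carried).
D = 0.30488² + 0.07317² + 0.22561² + 0.12805² + 0.09756² + 0.17073² = 0.09295 + 0.00535 + 0.05090 + 0.01640 + 0.00952 + 0.02915 = 0.20427.
So 1 − D = 0.79573, i.e. 0.796 to 3 decimal places.

0.796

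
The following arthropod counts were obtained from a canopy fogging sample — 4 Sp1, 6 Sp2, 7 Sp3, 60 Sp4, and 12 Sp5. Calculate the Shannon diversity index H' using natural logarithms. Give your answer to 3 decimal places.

1.057

Total N = 4+6+7+60+12 = 89, so the proportions are 0.04494, 0.06742, 0.07865, 0.67416, 0.13483 (working shown to 5 dp, full precision carried).
Each pᵢ ln pᵢ term: 0.04494×(-3.10234)=-0.13943, 0.06742×(-2.69688)=-0.18181, 0.07865×(-2.54273)=-0.19999, 0.67416×(-0.39429)=-0.26581, 0.13483×(-2.00373)=-0.27017.
Sum = -1.05721, so H' = 1.057.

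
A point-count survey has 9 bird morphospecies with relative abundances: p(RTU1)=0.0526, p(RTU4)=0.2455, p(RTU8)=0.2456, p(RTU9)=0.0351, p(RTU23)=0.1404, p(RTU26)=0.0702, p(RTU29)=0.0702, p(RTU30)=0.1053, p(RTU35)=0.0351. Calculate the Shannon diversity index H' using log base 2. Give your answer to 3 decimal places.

2.835

Each pᵢ log₂ pᵢ term (working shown to 5 dp, full precision carried): 0.0526×(-4.24879)=-0.22349, 0.2455×(-2.02621)=-0.49743, 0.2456×(-2.02562)=-0.49749, 0.0351×(-4.83239)=-0.16962, 0.1404×(-2.83239)=-0.39767, 0.0702×(-3.83239)=-0.26903, 0.0702×(-3.83239)=-0.26903, 0.1053×(-3.24742)=-0.34195, 0.0351×(-4.83239)=-0.16962.
Sum = -2.83533, so H' = 2.835.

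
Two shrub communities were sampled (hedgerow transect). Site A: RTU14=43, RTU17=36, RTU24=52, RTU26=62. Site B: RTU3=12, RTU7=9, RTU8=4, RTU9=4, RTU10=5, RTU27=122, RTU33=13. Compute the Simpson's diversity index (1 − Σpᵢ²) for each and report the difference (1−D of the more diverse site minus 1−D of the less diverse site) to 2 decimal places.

Site A: N=193, proportions 0.2228, 0.1865, 0.2694, 0.3212, giving 1−D = 0.7398 (working shown to 4 dp, full precision carried).
Site B: N=169, proportions 0.071, 0.0533, 0.0237, 0.0237, 0.0296, 0.7219, 0.0769, giving 1−D = 0.4631.
Difference = |0.7398 − 0.4631| = 0.2767, i.e. 0.28 to 2 decimal places.

0.28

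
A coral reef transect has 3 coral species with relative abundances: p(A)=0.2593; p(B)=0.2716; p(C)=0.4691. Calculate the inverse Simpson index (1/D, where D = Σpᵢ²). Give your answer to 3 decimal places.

2.770

D = 0.2593² + 0.2716² + 0.4691² = 0.067236 + 0.073767 + 0.220055 = 0.361058 (working shown to 6 dp, full precision carried).
So 1/D = 2.76964, i.e. 2.770 to 3 decimal places.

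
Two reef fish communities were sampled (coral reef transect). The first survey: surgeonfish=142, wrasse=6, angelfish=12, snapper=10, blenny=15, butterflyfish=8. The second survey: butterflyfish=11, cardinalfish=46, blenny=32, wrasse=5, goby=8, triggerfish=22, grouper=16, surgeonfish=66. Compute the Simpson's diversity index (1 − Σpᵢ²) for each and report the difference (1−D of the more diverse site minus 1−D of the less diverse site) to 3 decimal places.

The first survey: N=193, proportions 0.73575, 0.03109, 0.06218, 0.05181, 0.07772, 0.04145, giving 1−D = 0.44339 (working shown to 5 dp, full precision carried).
The second survey: N=206, proportions 0.0534, 0.2233, 0.15534, 0.02427, 0.03883, 0.1068, 0.07767, 0.32039, giving 1−D = 0.80097.
Difference = |0.44339 − 0.80097| = 0.35758, i.e. 0.358 to 3 decimal places.

0.358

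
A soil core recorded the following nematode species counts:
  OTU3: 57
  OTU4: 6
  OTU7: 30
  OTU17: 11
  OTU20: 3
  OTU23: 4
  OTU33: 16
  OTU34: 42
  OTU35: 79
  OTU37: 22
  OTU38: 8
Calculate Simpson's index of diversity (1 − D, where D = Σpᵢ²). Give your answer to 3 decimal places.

Total N = 57+6+30+11+3+4+16+42+79+22+8 = 278, so the proportions are 0.20504, 0.02158, 0.10791, 0.03957, 0.01079, 0.01439, 0.05755, 0.15108, 0.28417, 0.07914, 0.02878 (working shown to 5 dp, full precision carried).
D = 0.20504² + 0.02158² + 0.10791² + 0.03957² + 0.01079² + 0.01439² + 0.05755² + 0.15108² + 0.28417² + 0.07914² + 0.02878² = 0.04204 + 0.00047 + 0.01165 + 0.00157 + 0.00012 + 0.00021 + 0.00331 + 0.02282 + 0.08075 + 0.00626 + 0.00083 = 0.17002.
So 1 − D = 0.82998, i.e. 0.830 to 3 decimal places.

0.830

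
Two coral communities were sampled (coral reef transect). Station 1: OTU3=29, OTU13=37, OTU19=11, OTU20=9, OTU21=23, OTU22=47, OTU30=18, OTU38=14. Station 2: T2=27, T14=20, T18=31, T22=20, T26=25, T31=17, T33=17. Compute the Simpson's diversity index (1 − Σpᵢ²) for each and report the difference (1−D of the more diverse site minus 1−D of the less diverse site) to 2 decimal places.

Station 1: N=188, proportions 0.1543, 0.1968, 0.0585, 0.0479, 0.1223, 0.25, 0.0957, 0.0745, giving 1−D = 0.8396 (working shown to 4 dp, full precision carried).
Station 2: N=157, proportions 0.172, 0.1274, 0.1975, 0.1274, 0.1592, 0.1083, 0.1083, giving 1−D = 0.8502.
Difference = |0.8396 − 0.8502| = 0.0106, i.e. 0.01 to 2 decimal places.

0.01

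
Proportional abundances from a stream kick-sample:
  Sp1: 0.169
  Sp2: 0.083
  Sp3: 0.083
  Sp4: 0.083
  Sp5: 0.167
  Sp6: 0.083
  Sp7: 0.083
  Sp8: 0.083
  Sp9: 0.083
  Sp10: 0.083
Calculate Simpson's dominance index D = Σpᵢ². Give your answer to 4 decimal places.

D = 0.169² + 0.083² + 0.083² + 0.083² + 0.167² + 0.083² + 0.083² + 0.083² + 0.083² + 0.083² = 0.028561 + 0.006889 + 0.006889 + 0.006889 + 0.027889 + 0.006889 + 0.006889 + 0.006889 + 0.006889 + 0.006889 = 0.111562 (working shown to 6 dp, full precision carried).
To 4 decimal places, D = 0.1116.

0.1116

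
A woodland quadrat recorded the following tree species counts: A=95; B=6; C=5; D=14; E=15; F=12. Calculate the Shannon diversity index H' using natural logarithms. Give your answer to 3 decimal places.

Total N = 95+6+5+14+15+12 = 147, so the proportions are 0.64626, 0.04082, 0.03401, 0.09524, 0.10204, 0.08163 (working shown to 5 dp, full precision carried).
Each pᵢ ln pᵢ term: 0.64626×(-0.43656)=-0.28213, 0.04082×(-3.19867)=-0.13056, 0.03401×(-3.38099)=-0.11500, 0.09524×(-2.35138)=-0.22394, 0.10204×(-2.28238)=-0.23290, 0.08163×(-2.50553)=-0.20453.
Sum = -1.18906, so H' = 1.189.

1.189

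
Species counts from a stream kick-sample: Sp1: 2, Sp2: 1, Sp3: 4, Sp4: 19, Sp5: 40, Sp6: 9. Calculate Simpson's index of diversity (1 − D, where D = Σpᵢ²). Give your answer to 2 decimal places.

Total N = 2+1+4+19+40+9 = 75, so the proportions are 0.0267, 0.0133, 0.0533, 0.2533, 0.5333, 0.12 (working shown to 4 dp, full precision carried).
D = 0.0267² + 0.0133² + 0.0533² + 0.2533² + 0.5333² + 0.12² = 0.0007 + 0.0002 + 0.0028 + 0.0642 + 0.2844 + 0.0144 = 0.3668.
So 1 − D = 0.6332, i.e. 0.63 to 2 decimal places.

0.63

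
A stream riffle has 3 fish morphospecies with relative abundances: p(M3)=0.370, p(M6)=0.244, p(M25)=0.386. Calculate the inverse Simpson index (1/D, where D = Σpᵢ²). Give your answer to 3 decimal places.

D = 0.37² + 0.244² + 0.386² = 0.136900 + 0.059536 + 0.148996 = 0.345432 (working shown to 6 dp, full precision carried).
So 1/D = 2.89493, i.e. 2.895 to 3 decimal places.

2.895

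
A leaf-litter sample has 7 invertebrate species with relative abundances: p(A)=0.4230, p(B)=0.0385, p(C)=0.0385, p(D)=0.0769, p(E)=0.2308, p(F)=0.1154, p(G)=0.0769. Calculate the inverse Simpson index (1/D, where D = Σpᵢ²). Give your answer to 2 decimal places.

3.84

D = 0.423² + 0.0385² + 0.0385² + 0.0769² + 0.2308² + 0.1154² + 0.0769² = 0.178929 + 0.001482 + 0.001482 + 0.005914 + 0.053269 + 0.013317 + 0.005914 = 0.260307 (working shown to 6 dp, full precision carried).
So 1/D = 3.8416, i.e. 3.84 to 2 decimal places.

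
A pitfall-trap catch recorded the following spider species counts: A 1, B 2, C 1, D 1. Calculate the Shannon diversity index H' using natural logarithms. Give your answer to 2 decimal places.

Total N = 1+2+1+1 = 5, so the proportions are 0.2, 0.4, 0.2, 0.2 (working shown to 4 dp, full precision carried).
Each pᵢ ln pᵢ term: 0.2×(-1.6094)=-0.3219, 0.4×(-0.9163)=-0.3665, 0.2×(-1.6094)=-0.3219, 0.2×(-1.6094)=-0.3219.
Sum = -1.3322, so H' = 1.33.

1.33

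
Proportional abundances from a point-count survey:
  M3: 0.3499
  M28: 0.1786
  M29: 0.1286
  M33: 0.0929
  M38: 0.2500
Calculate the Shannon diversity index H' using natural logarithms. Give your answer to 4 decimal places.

1.5062

Each pᵢ ln pᵢ term (working shown to 6 dp, full precision carried): 0.3499×(-1.050108)=-0.367433, 0.1786×(-1.722607)=-0.307658, 0.1286×(-2.051048)=-0.263765, 0.0929×(-2.376232)=-0.220752, 0.25×(-1.386294)=-0.346574.
Sum = -1.506181, so H' = 1.5062.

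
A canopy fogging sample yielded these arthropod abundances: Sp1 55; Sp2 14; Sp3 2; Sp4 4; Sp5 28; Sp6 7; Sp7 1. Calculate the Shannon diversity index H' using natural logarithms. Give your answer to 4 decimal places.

Total N = 55+14+2+4+28+7+1 = 111, so the proportions are 0.495495, 0.126126, 0.018018, 0.036036, 0.252252, 0.063063, 0.009009 (working shown to 6 dp, full precision carried).
Each pᵢ ln pᵢ term: 0.495495×(-0.702197)=-0.347935, 0.126126×(-2.070473)=-0.261141, 0.018018×(-4.016383)=-0.072367, 0.036036×(-3.323236)=-0.119756, 0.252252×(-1.377326)=-0.347434, 0.063063×(-2.763620)=-0.174282, 0.009009×(-4.709530)=-0.042428.
Sum = -1.365344, so H' = 1.3653.

1.3653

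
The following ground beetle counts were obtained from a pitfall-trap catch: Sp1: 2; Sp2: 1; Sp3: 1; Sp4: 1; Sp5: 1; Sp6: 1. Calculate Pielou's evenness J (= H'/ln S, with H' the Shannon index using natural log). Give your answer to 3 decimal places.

0.976

Total N = 2+1+1+1+1+1 = 7, so the proportions are 0.28571, 0.14286, 0.14286, 0.14286, 0.14286, 0.14286 (working shown to 5 dp, full precision carried).
H' = −Σ pᵢ ln pᵢ = −((-0.35793) + (-0.27799) + (-0.27799) + (-0.27799) + (-0.27799) + (-0.27799)) = 1.74787.
With S = 6 species, ln S = 1.79176, so J = 1.74787/1.79176 = 0.97550, i.e. 0.976 to 3 decimal places.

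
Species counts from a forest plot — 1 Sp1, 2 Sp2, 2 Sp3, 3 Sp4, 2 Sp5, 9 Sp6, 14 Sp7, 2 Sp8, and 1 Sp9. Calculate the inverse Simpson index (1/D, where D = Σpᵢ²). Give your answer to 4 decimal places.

Total N = 1+2+2+3+2+9+14+2+1 = 36, so the proportions are 0.02777778, 0.05555556, 0.05555556, 0.08333333, 0.05555556, 0.25, 0.38888889, 0.05555556, 0.02777778 (working shown to 8 dp, full precision carried).
D = 0.02777778² + 0.05555556² + 0.05555556² + 0.08333333² + 0.05555556² + 0.25² + 0.38888889² + 0.05555556² + 0.02777778² = 0.00077160 + 0.00308642 + 0.00308642 + 0.00694444 + 0.00308642 + 0.06250000 + 0.15123457 + 0.00308642 + 0.00077160 = 0.23456790.
So 1/D = 4.263158, i.e. 4.2632 to 4 decimal places.

4.2632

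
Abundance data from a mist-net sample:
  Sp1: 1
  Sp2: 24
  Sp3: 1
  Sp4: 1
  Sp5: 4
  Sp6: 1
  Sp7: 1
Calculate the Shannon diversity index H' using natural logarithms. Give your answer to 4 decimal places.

Total N = 1+24+1+1+4+1+1 = 33, so the proportions are 0.030303, 0.727273, 0.030303, 0.030303, 0.121212, 0.030303, 0.030303 (working shown to 6 dp, full precision carried).
Each pᵢ ln pᵢ term: 0.030303×(-3.496508)=-0.105955, 0.727273×(-0.318454)=-0.231603, 0.030303×(-3.496508)=-0.105955, 0.030303×(-3.496508)=-0.105955, 0.121212×(-2.110213)=-0.255783, 0.030303×(-3.496508)=-0.105955, 0.030303×(-3.496508)=-0.105955.
Sum = -1.017160, so H' = 1.0172.

1.0172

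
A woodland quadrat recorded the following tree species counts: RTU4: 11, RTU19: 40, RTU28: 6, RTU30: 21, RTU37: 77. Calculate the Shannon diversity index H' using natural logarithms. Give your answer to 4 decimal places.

1.2816

Total N = 11+40+6+21+77 = 155, so the proportions are 0.070968, 0.258065, 0.03871, 0.135484, 0.496774 (working shown to 6 dp, full precision carried).
Each pᵢ ln pᵢ term: 0.070968×(-2.645530)=-0.187747, 0.258065×(-1.354546)=-0.349560, 0.03871×(-3.251666)=-0.125871, 0.135484×(-1.998903)=-0.270819, 0.496774×(-0.699620)=-0.347553.
Sum = -1.281550, so H' = 1.2816.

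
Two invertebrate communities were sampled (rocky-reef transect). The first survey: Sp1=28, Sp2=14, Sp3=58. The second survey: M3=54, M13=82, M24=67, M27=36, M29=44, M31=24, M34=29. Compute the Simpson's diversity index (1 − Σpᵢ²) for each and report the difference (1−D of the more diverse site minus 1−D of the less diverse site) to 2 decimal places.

The first survey: N=100, proportions 0.28, 0.14, 0.58, giving 1−D = 0.5656 (working shown to 4 dp, full precision carried).
The second survey: N=336, proportions 0.1607, 0.244, 0.1994, 0.1071, 0.131, 0.0714, 0.0863, giving 1−D = 0.8337.
Difference = |0.5656 − 0.8337| = 0.2681, i.e. 0.27 to 2 decimal places.

0.27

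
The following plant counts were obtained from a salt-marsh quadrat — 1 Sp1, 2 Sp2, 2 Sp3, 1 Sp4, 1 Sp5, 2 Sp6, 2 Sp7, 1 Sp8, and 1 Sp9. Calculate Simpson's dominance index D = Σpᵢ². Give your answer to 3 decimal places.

0.124

Total N = 1+2+2+1+1+2+2+1+1 = 13, so the proportions are 0.07692, 0.15385, 0.15385, 0.07692, 0.07692, 0.15385, 0.15385, 0.07692, 0.07692 (working shown to 5 dp, full precision carried).
D = 0.07692² + 0.15385² + 0.15385² + 0.07692² + 0.07692² + 0.15385² + 0.15385² + 0.07692² + 0.07692² = 0.00592 + 0.02367 + 0.02367 + 0.00592 + 0.00592 + 0.02367 + 0.02367 + 0.00592 + 0.00592 = 0.12426.
To 3 decimal places, D = 0.124.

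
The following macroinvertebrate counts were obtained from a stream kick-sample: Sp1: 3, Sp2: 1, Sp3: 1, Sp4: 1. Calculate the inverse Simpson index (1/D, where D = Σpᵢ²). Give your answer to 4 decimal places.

Total N = 3+1+1+1 = 6, so the proportions are 0.5, 0.1666667, 0.1666667, 0.1666667 (working shown to 7 dp, full precision carried).
D = 0.5² + 0.1666667² + 0.1666667² + 0.1666667² = 0.2500000 + 0.0277778 + 0.0277778 + 0.0277778 = 0.3333333.
So 1/D = 3.000000, i.e. 3.0000 to 4 decimal places.

3.0000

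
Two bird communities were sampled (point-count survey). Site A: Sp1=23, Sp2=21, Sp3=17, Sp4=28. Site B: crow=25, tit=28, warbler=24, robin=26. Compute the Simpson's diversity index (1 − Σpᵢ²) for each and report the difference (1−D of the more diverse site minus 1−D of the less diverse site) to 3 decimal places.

Site A: N=89, proportions 0.25843, 0.23596, 0.19101, 0.31461, giving 1−D = 0.74208 (working shown to 5 dp, full precision carried).
Site B: N=103, proportions 0.24272, 0.27184, 0.23301, 0.25243, giving 1−D = 0.74918.
Difference = |0.74208 − 0.74918| = 0.00710, i.e. 0.007 to 3 decimal places.

0.007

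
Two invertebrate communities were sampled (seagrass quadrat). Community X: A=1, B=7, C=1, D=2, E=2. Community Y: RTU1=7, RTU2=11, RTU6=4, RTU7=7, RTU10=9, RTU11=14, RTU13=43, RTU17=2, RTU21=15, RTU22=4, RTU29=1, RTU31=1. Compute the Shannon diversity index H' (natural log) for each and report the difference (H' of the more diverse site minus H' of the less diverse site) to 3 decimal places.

Community X: N=13, proportions 0.0769231, 0.5384615, 0.0769231, 0.1538462, 0.1538462, giving H' = 1.3038755 (working shown to 7 dp, full precision carried).
Community Y: N=118, proportions 0.059322, 0.0932203, 0.0338983, 0.059322, 0.0762712, 0.1186441, 0.3644068, 0.0169492, 0.1271186, 0.0338983, 0.0084746, 0.0084746, giving H' = 2.0150031.
Difference = |1.3038755 − 2.0150031| = 0.7111276, i.e. 0.711 to 3 decimal places.

0.711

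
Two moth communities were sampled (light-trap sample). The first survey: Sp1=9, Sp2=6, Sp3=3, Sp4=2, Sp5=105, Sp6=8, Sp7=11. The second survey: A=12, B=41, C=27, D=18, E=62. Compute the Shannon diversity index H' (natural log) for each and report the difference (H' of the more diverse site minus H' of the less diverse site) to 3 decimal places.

The first survey: N=144, proportions 0.0625, 0.04167, 0.02083, 0.01389, 0.72917, 0.05556, 0.07639, giving H' = 1.03311 (working shown to 5 dp, full precision carried).
The second survey: N=160, proportions 0.075, 0.25625, 0.16875, 0.1125, 0.3875, giving H' = 1.45660.
Difference = |1.03311 − 1.45660| = 0.42349, i.e. 0.423 to 3 decimal places.

0.423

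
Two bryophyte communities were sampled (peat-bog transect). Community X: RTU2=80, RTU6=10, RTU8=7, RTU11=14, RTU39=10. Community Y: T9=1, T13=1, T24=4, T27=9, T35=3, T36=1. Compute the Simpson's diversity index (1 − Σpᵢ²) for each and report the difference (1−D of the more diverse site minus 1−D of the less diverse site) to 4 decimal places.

Community X: N=121, proportions 0.661157, 0.082645, 0.057851, 0.115702, 0.082645, giving 1−D = 0.532477 (working shown to 6 dp, full precision carried).
Community Y: N=19, proportions 0.052632, 0.052632, 0.210526, 0.473684, 0.157895, 0.052632, giving 1−D = 0.698061.
Difference = |0.532477 − 0.698061| = 0.165584, i.e. 0.1656 to 4 decimal places.

0.1656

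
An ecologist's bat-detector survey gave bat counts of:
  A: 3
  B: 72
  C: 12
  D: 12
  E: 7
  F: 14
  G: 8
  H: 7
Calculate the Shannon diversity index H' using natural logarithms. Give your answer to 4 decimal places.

Total N = 3+72+12+12+7+14+8+7 = 135, so the proportions are 0.022222, 0.533333, 0.088889, 0.088889, 0.051852, 0.103704, 0.059259, 0.051852 (working shown to 6 dp, full precision carried).
Each pᵢ ln pᵢ term: 0.022222×(-3.806662)=-0.084592, 0.533333×(-0.628609)=-0.335258, 0.088889×(-2.420368)=-0.215144, 0.088889×(-2.420368)=-0.215144, 0.051852×(-2.959365)=-0.153449, 0.103704×(-2.266217)=-0.235015, 0.059259×(-2.825833)=-0.167457, 0.051852×(-2.959365)=-0.153449.
Sum = -1.559507, so H' = 1.5595.

1.5595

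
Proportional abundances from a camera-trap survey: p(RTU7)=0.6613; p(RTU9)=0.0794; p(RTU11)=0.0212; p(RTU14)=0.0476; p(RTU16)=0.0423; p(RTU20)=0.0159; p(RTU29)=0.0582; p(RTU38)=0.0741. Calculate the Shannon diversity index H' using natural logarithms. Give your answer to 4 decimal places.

1.2592

Each pᵢ ln pᵢ term (working shown to 6 dp, full precision carried): 0.6613×(-0.413548)=-0.273479, 0.0794×(-2.533257)=-0.201141, 0.0212×(-3.853754)=-0.081700, 0.0476×(-3.044923)=-0.144938, 0.0423×(-3.162968)=-0.133794, 0.0159×(-4.141436)=-0.065849, 0.0582×(-2.843870)=-0.165513, 0.0741×(-2.602340)=-0.192833.
Sum = -1.259247, so H' = 1.2592.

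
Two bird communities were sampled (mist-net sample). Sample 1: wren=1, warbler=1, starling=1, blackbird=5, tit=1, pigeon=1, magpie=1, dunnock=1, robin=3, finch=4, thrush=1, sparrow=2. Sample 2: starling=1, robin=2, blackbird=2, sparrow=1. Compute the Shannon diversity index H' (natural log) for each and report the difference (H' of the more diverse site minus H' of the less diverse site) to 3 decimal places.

0.931

Sample 1: N=22, proportions 0.04545, 0.04545, 0.04545, 0.22727, 0.04545, 0.04545, 0.04545, 0.04545, 0.13636, 0.18182, 0.04545, 0.09091, giving H' = 2.26038 (working shown to 5 dp, full precision carried).
Sample 2: N=6, proportions 0.16667, 0.33333, 0.33333, 0.16667, giving H' = 1.32966.
Difference = |2.26038 − 1.32966| = 0.93072, i.e. 0.931 to 3 decimal places.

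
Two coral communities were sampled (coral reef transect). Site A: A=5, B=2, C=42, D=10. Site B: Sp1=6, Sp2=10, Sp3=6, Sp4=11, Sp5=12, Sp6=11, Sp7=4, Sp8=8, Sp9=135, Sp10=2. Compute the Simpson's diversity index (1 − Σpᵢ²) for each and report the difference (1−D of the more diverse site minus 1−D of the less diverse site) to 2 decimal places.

0.09

Site A: N=59, proportions 0.0847, 0.0339, 0.7119, 0.1695, giving 1−D = 0.4562 (working shown to 4 dp, full precision carried).
Site B: N=205, proportions 0.0293, 0.0488, 0.0293, 0.0537, 0.0585, 0.0537, 0.0195, 0.039, 0.6585, 0.0098, giving 1−D = 0.5511.
Difference = |0.4562 − 0.5511| = 0.0949, i.e. 0.09 to 2 decimal places.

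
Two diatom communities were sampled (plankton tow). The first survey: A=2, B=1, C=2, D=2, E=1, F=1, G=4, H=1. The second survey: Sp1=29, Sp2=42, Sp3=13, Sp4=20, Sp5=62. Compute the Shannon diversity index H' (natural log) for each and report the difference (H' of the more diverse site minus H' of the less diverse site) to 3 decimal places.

The first survey: N=14, proportions 0.14286, 0.07143, 0.14286, 0.14286, 0.07143, 0.07143, 0.28571, 0.07143, giving H' = 1.94591 (working shown to 5 dp, full precision carried).
The second survey: N=166, proportions 0.1747, 0.25301, 0.07831, 0.12048, 0.37349, giving H' = 1.47479.
Difference = |1.94591 − 1.47479| = 0.47112, i.e. 0.471 to 3 decimal places.

0.471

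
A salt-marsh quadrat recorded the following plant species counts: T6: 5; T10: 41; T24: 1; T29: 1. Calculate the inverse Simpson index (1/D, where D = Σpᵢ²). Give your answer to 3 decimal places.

Total N = 5+41+1+1 = 48, so the proportions are 0.104167, 0.854167, 0.020833, 0.020833 (working shown to 6 dp, full precision carried).
D = 0.104167² + 0.854167² + 0.020833² + 0.020833² = 0.010851 + 0.729601 + 0.000434 + 0.000434 = 0.741319.
So 1/D = 1.34895, i.e. 1.349 to 3 decimal places.

1.349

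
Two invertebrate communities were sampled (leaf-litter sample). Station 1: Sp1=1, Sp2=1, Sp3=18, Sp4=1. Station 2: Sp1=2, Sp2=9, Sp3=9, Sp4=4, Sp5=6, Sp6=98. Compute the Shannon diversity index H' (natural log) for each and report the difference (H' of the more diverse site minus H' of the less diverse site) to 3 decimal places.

0.327

Station 1: N=21, proportions 0.04762, 0.04762, 0.85714, 0.04762, giving H' = 0.56706 (working shown to 5 dp, full precision carried).
Station 2: N=128, proportions 0.01562, 0.07031, 0.07031, 0.03125, 0.04688, 0.76562, giving H' = 0.89454.
Difference = |0.56706 − 0.89454| = 0.32748, i.e. 0.327 to 3 decimal places.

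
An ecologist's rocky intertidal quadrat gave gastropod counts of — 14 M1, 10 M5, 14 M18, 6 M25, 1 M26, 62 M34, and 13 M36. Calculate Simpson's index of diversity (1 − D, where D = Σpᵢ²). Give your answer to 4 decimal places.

Total N = 14+10+14+6+1+62+13 = 120, so the proportions are 0.116667, 0.083333, 0.116667, 0.05, 0.008333, 0.516667, 0.108333 (working shown to 6 dp, full precision carried).
D = 0.116667² + 0.083333² + 0.116667² + 0.05² + 0.008333² + 0.516667² + 0.108333² = 0.013611 + 0.006944 + 0.013611 + 0.002500 + 0.000069 + 0.266944 + 0.011736 = 0.315417.
So 1 − D = 0.684583, i.e. 0.6846 to 4 decimal places.

0.6846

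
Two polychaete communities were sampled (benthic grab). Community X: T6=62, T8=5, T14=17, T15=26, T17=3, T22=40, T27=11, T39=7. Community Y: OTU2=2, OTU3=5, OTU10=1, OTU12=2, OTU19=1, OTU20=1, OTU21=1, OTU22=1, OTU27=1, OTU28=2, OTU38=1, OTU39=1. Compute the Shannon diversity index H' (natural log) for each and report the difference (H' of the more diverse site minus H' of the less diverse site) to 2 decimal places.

Community X: N=171, proportions 0.3626, 0.0292, 0.0994, 0.152, 0.0175, 0.2339, 0.0643, 0.0409, giving H' = 1.7051 (working shown to 4 dp, full precision carried).
Community Y: N=19, proportions 0.1053, 0.2632, 0.0526, 0.1053, 0.0526, 0.0526, 0.0526, 0.0526, 0.0526, 0.1053, 0.0526, 0.0526, giving H' = 2.3020.
Difference = |1.7051 − 2.3020| = 0.5969, i.e. 0.60 to 2 decimal places.

0.60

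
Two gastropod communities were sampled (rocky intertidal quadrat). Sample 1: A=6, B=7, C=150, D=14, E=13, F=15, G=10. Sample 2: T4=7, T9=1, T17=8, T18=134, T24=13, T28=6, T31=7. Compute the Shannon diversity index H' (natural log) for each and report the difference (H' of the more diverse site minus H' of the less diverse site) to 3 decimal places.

0.197

Sample 1: N=215, proportions 0.02791, 0.03256, 0.69767, 0.06512, 0.06047, 0.06977, 0.04651, giving H' = 1.13852 (working shown to 5 dp, full precision carried).
Sample 2: N=176, proportions 0.03977, 0.00568, 0.04545, 0.76136, 0.07386, 0.03409, 0.03977, giving H' = 0.94160.
Difference = |1.13852 − 0.94160| = 0.19692, i.e. 0.197 to 3 decimal places.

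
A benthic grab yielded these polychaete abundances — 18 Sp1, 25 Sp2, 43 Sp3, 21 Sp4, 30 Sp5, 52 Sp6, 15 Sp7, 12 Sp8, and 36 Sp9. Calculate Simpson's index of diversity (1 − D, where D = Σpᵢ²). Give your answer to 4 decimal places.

Total N = 18+25+43+21+30+52+15+12+36 = 252, so the proportions are 0.071429, 0.099206, 0.170635, 0.083333, 0.119048, 0.206349, 0.059524, 0.047619, 0.142857 (working shown to 6 dp, full precision carried).
D = 0.071429² + 0.099206² + 0.170635² + 0.083333² + 0.119048² + 0.206349² + 0.059524² + 0.047619² + 0.142857² = 0.005102 + 0.009842 + 0.029116 + 0.006944 + 0.014172 + 0.042580 + 0.003543 + 0.002268 + 0.020408 = 0.133976.
So 1 − D = 0.866024, i.e. 0.8660 to 4 decimal places.

0.8660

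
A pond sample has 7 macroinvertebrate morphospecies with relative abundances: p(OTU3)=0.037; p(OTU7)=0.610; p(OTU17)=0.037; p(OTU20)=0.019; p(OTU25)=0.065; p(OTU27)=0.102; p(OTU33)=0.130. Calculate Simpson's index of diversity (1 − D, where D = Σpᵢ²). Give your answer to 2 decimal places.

D = 0.037² + 0.61² + 0.037² + 0.019² + 0.065² + 0.102² + 0.13² = 0.0014 + 0.3721 + 0.0014 + 0.0004 + 0.0042 + 0.0104 + 0.0169 = 0.4067 (working shown to 4 dp, full precision carried).
So 1 − D = 0.5933, i.e. 0.59 to 2 decimal places.

0.59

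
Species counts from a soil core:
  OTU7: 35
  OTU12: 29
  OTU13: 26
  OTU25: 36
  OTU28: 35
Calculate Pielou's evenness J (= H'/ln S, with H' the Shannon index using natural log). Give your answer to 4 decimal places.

0.9952

Total N = 35+29+26+36+35 = 161, so the proportions are 0.2173913, 0.1801242, 0.1614907, 0.2236025, 0.2173913 (working shown to 7 dp, full precision carried).
H' = −Σ pᵢ ln pᵢ = −((-0.3317514) + (-0.3087525) + (-0.2944472) + (-0.3349309) + (-0.3317514)) = 1.6016333.
With S = 5 species, ln S = 1.6094379, so J = 1.6016333/1.6094379 = 0.9951507, i.e. 0.9952 to 4 decimal places.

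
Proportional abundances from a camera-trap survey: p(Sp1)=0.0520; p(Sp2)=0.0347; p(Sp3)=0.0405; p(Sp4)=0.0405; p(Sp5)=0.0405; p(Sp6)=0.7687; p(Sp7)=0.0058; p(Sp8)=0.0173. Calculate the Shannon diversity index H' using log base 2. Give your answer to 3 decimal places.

Each pᵢ log₂ pᵢ term (working shown to 5 dp, full precision carried): 0.052×(-4.26534)=-0.22180, 0.0347×(-4.84892)=-0.16826, 0.0405×(-4.62593)=-0.18735, 0.0405×(-4.62593)=-0.18735, 0.0405×(-4.62593)=-0.18735, 0.7687×(-0.37951)=-0.29173, 0.0058×(-7.42973)=-0.04309, 0.0173×(-5.85308)=-0.10126.
Sum = -1.38818, so H' = 1.388.

1.388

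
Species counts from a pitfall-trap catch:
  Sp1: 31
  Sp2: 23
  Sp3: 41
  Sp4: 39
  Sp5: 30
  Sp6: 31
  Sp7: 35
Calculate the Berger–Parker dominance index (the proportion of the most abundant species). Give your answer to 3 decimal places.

0.178

Total N = 31+23+41+39+30+31+35 = 230, so the proportions are 0.13478, 0.1, 0.17826, 0.16957, 0.13043, 0.13478, 0.15217 (working shown to 5 dp, full precision carried).
The largest proportion is 0.17826, i.e. d = 0.178 to 3 decimal places.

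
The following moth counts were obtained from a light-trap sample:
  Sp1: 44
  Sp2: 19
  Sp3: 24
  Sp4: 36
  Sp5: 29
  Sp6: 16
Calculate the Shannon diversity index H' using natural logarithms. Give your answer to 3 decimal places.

Total N = 44+19+24+36+29+16 = 168, so the proportions are 0.2619, 0.1131, 0.14286, 0.21429, 0.17262, 0.09524 (working shown to 5 dp, full precision carried).
Each pᵢ ln pᵢ term: 0.2619×(-1.33977)=-0.35089, 0.1131×(-2.17953)=-0.24649, 0.14286×(-1.94591)=-0.27799, 0.21429×(-1.54045)=-0.33010, 0.17262×(-1.75667)=-0.30323, 0.09524×(-2.35138)=-0.22394.
Sum = -1.73264, so H' = 1.733.

1.733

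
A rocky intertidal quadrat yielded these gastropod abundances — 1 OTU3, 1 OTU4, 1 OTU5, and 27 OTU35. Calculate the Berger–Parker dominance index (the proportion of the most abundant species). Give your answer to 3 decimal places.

0.900

Total N = 1+1+1+27 = 30, so the proportions are 0.03333, 0.03333, 0.03333, 0.9 (working shown to 5 dp, full precision carried).
The largest proportion is 0.9, i.e. d = 0.900 to 3 decimal places.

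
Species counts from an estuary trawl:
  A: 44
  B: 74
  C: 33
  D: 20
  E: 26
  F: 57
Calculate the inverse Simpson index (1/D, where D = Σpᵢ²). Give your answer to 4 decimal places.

Total N = 44+74+33+20+26+57 = 254, so the proportions are 0.17322835, 0.29133858, 0.12992126, 0.07874016, 0.1023622, 0.22440945 (working shown to 8 dp, full precision carried).
D = 0.17322835² + 0.29133858² + 0.12992126² + 0.07874016² + 0.1023622² + 0.22440945² = 0.03000806 + 0.08487817 + 0.01687953 + 0.00620001 + 0.01047802 + 0.05035960 = 0.19880340.
So 1/D = 5.030095, i.e. 5.0301 to 4 decimal places.

5.0301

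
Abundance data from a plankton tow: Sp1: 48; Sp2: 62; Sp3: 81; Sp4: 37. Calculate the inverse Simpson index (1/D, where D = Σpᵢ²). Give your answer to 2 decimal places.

3.69

Total N = 48+62+81+37 = 228, so the proportions are 0.210526, 0.27193, 0.355263, 0.162281 (working shown to 6 dp, full precision carried).
D = 0.210526² + 0.27193² + 0.355263² + 0.162281² = 0.044321 + 0.073946 + 0.126212 + 0.026335 = 0.270814.
So 1/D = 3.6926, i.e. 3.69 to 2 decimal places.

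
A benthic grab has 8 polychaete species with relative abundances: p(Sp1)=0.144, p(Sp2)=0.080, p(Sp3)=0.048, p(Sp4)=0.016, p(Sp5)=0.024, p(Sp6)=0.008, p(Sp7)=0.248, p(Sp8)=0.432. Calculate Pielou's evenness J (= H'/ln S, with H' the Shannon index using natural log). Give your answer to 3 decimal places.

H' = −Σ pᵢ ln pᵢ = −((-0.27906) + (-0.20206) + (-0.14575) + (-0.06616) + (-0.08951) + (-0.03863) + (-0.34579) + (-0.36259)) = 1.52956 (working shown to 5 dp, full precision carried).
With S = 8 species, ln S = 2.07944, so J = 1.52956/2.07944 = 0.73556, i.e. 0.736 to 3 decimal places.

0.736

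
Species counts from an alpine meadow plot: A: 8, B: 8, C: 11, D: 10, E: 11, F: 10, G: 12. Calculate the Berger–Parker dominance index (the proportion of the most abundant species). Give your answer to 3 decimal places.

0.171

Total N = 8+8+11+10+11+10+12 = 70, so the proportions are 0.11429, 0.11429, 0.15714, 0.14286, 0.15714, 0.14286, 0.17143 (working shown to 5 dp, full precision carried).
The largest proportion is 0.17143, i.e. d = 0.171 to 3 decimal places.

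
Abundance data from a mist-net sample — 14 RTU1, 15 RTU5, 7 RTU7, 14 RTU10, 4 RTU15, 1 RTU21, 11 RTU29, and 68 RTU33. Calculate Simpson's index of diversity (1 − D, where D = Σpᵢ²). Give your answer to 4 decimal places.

Total N = 14+15+7+14+4+1+11+68 = 134, so the proportions are 0.104478, 0.11194, 0.052239, 0.104478, 0.029851, 0.007463, 0.08209, 0.507463 (working shown to 6 dp, full precision carried).
D = 0.104478² + 0.11194² + 0.052239² + 0.104478² + 0.029851² + 0.007463² + 0.08209² + 0.507463² = 0.010916 + 0.012531 + 0.002729 + 0.010916 + 0.000891 + 0.000056 + 0.006739 + 0.257518 = 0.302294.
So 1 − D = 0.697706, i.e. 0.6977 to 4 decimal places.

0.6977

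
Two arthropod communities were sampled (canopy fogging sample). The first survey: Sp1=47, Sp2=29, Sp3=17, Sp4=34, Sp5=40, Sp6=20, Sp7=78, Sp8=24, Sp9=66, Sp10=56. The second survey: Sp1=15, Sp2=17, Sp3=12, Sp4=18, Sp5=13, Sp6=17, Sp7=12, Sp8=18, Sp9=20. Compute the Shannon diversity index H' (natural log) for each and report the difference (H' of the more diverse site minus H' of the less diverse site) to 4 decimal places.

The first survey: N=411, proportions 0.114355, 0.07056, 0.041363, 0.082725, 0.097324, 0.048662, 0.189781, 0.058394, 0.160584, 0.136253, giving H' = 2.193355 (working shown to 6 dp, full precision carried).
The second survey: N=142, proportions 0.105634, 0.119718, 0.084507, 0.126761, 0.091549, 0.119718, 0.084507, 0.126761, 0.140845, giving H' = 2.181882.
Difference = |2.193355 − 2.181882| = 0.011473, i.e. 0.0115 to 4 decimal places.

0.0115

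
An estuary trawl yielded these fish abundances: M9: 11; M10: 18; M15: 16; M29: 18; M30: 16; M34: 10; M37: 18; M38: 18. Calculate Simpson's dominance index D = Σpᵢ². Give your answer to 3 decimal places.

Total N = 11+18+16+18+16+10+18+18 = 125, so the proportions are 0.088, 0.144, 0.128, 0.144, 0.128, 0.08, 0.144, 0.144 (working shown to 5 dp, full precision carried).
D = 0.088² + 0.144² + 0.128² + 0.144² + 0.128² + 0.08² + 0.144² + 0.144² = 0.00774 + 0.02074 + 0.01638 + 0.02074 + 0.01638 + 0.00640 + 0.02074 + 0.02074 = 0.12986.
To 3 decimal places, D = 0.130.

0.130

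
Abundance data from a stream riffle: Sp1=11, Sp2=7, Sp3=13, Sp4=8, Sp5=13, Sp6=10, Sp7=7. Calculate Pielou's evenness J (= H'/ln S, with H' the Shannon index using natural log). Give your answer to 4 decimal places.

Total N = 11+7+13+8+13+10+7 = 69, so the proportions are 0.15942, 0.101449, 0.188406, 0.115942, 0.188406, 0.144928, 0.101449 (working shown to 6 dp, full precision carried).
H' = −Σ pᵢ ln pᵢ = −((-0.292729) + (-0.232136) + (-0.314479) + (-0.249816) + (-0.314479) + (-0.279931) + (-0.232136)) = 1.915706.
With S = 7 species, ln S = 1.945910, so J = 1.915706/1.945910 = 0.984478, i.e. 0.9845 to 4 decimal places.

0.9845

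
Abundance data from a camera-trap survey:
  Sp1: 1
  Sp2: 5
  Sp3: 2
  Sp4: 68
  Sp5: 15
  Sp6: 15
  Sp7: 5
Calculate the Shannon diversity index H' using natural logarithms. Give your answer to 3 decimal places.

Total N = 1+5+2+68+15+15+5 = 111, so the proportions are 0.00901, 0.04505, 0.01802, 0.61261, 0.13514, 0.13514, 0.04505 (working shown to 5 dp, full precision carried).
Each pᵢ ln pᵢ term: 0.00901×(-4.70953)=-0.04243, 0.04505×(-3.10009)=-0.13964, 0.01802×(-4.01638)=-0.07237, 0.61261×(-0.49002)=-0.30019, 0.13514×(-2.00148)=-0.27047, 0.13514×(-2.00148)=-0.27047, 0.04505×(-3.10009)=-0.13964.
Sum = -1.23522, so H' = 1.235.

1.235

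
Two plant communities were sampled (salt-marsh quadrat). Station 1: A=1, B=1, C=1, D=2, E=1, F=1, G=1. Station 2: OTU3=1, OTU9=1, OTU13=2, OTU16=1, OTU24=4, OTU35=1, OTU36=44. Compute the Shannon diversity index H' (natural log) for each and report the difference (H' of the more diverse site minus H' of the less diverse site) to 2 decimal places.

Station 1: N=8, proportions 0.125, 0.125, 0.125, 0.25, 0.125, 0.125, 0.125, giving H' = 1.906155 (working shown to 6 dp, full precision carried).
Station 2: N=54, proportions 0.018519, 0.018519, 0.037037, 0.018519, 0.074074, 0.018519, 0.814815, giving H' = 0.777210.
Difference = |1.906155 − 0.777210| = 1.128945, i.e. 1.13 to 2 decimal places.

1.13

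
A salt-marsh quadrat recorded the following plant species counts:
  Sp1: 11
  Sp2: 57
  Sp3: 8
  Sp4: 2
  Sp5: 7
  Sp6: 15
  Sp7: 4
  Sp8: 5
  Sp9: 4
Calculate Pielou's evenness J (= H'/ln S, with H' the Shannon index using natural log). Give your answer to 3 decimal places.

Total N = 11+57+8+2+7+15+4+5+4 = 113, so the proportions are 0.09735, 0.50442, 0.0708, 0.0177, 0.06195, 0.13274, 0.0354, 0.04425, 0.0354 (working shown to 5 dp, full precision carried).
H' = −Σ pᵢ ln pᵢ = −((-0.22676) + (-0.34520) + (-0.18747) + (-0.07140) + (-0.17230) + (-0.26805) + (-0.11827) + (-0.13796) + (-0.11827)) = 1.64569.
With S = 9 species, ln S = 2.19722, so J = 1.64569/2.19722 = 0.74898, i.e. 0.749 to 3 decimal places.

0.749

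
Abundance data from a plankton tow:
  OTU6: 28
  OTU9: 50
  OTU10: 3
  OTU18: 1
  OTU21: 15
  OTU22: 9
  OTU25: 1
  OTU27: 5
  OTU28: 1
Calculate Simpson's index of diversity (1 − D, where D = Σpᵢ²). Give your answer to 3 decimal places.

0.716

Total N = 28+50+3+1+15+9+1+5+1 = 113, so the proportions are 0.24779, 0.44248, 0.02655, 0.00885, 0.13274, 0.07965, 0.00885, 0.04425, 0.00885 (working shown to 5 dp, full precision carried).
D = 0.24779² + 0.44248² + 0.02655² + 0.00885² + 0.13274² + 0.07965² + 0.00885² + 0.04425² + 0.00885² = 0.06140 + 0.19579 + 0.00070 + 0.00008 + 0.01762 + 0.00634 + 0.00008 + 0.00196 + 0.00008 = 0.28405.
So 1 − D = 0.71595, i.e. 0.716 to 3 decimal places.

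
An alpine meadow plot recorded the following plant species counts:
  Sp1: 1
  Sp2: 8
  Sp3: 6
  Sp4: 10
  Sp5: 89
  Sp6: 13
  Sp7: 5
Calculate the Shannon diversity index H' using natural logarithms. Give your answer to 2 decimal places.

Total N = 1+8+6+10+89+13+5 = 132, so the proportions are 0.0076, 0.0606, 0.0455, 0.0758, 0.6742, 0.0985, 0.0379 (working shown to 4 dp, full precision carried).
Each pᵢ ln pᵢ term: 0.0076×(-4.8828)=-0.0370, 0.0606×(-2.8034)=-0.1699, 0.0455×(-3.0910)=-0.1405, 0.0758×(-2.5802)=-0.1955, 0.6742×(-0.3942)=-0.2658, 0.0985×(-2.3179)=-0.2283, 0.0379×(-3.2734)=-0.1240.
Sum = -1.1609, so H' = 1.16.

1.16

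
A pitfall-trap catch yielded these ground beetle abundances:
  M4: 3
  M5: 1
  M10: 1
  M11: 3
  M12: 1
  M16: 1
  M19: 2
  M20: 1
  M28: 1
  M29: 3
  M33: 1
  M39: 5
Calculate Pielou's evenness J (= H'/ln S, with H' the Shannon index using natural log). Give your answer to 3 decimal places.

0.924

Total N = 3+1+1+3+1+1+2+1+1+3+1+5 = 23, so the proportions are 0.13043, 0.04348, 0.04348, 0.13043, 0.04348, 0.04348, 0.08696, 0.04348, 0.04348, 0.13043, 0.04348, 0.21739 (working shown to 5 dp, full precision carried).
H' = −Σ pᵢ ln pᵢ = −((-0.26568) + (-0.13633) + (-0.13633) + (-0.26568) + (-0.13633) + (-0.13633) + (-0.21238) + (-0.13633) + (-0.13633) + (-0.26568) + (-0.13633) + (-0.33175)) = 2.29545.
With S = 12 species, ln S = 2.48491, so J = 2.29545/2.48491 = 0.92376, i.e. 0.924 to 3 decimal places.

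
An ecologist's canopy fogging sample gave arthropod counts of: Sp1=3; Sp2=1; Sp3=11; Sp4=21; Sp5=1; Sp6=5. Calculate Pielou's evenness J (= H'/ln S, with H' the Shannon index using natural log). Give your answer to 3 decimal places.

0.735

Total N = 3+1+11+21+1+5 = 42, so the proportions are 0.07143, 0.02381, 0.2619, 0.5, 0.02381, 0.11905 (working shown to 5 dp, full precision carried).
H' = −Σ pᵢ ln pᵢ = −((-0.18850) + (-0.08899) + (-0.35089) + (-0.34657) + (-0.08899) + (-0.25336)) = 1.31732.
With S = 6 species, ln S = 1.79176, so J = 1.31732/1.79176 = 0.73521, i.e. 0.735 to 3 decimal places.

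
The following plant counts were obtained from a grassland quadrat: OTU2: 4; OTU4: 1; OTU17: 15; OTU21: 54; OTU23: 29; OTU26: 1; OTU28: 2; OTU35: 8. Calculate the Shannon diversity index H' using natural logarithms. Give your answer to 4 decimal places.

Total N = 4+1+15+54+29+1+2+8 = 114, so the proportions are 0.035088, 0.008772, 0.131579, 0.473684, 0.254386, 0.008772, 0.017544, 0.070175 (working shown to 6 dp, full precision carried).
Each pᵢ ln pᵢ term: 0.035088×(-3.349904)=-0.117540, 0.008772×(-4.736198)=-0.041546, 0.131579×(-2.028148)=-0.266862, 0.473684×(-0.747214)=-0.353944, 0.254386×(-1.368903)=-0.348230, 0.008772×(-4.736198)=-0.041546, 0.017544×(-4.043051)=-0.070931, 0.070175×(-2.656757)=-0.186439.
Sum = -1.427036, so H' = 1.4270.

1.4270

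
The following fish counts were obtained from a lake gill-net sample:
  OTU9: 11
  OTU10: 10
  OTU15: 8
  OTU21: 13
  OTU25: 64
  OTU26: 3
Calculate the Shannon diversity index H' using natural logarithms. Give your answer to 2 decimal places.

Total N = 11+10+8+13+64+3 = 109, so the proportions are 0.1009, 0.0917, 0.0734, 0.1193, 0.5872, 0.0275 (working shown to 4 dp, full precision carried).
Each pᵢ ln pᵢ term: 0.1009×(-2.2935)=-0.2314, 0.0917×(-2.3888)=-0.2192, 0.0734×(-2.6119)=-0.1917, 0.1193×(-2.1264)=-0.2536, 0.5872×(-0.5325)=-0.3126, 0.0275×(-3.5927)=-0.0989.
Sum = -1.3074, so H' = 1.31.

1.31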